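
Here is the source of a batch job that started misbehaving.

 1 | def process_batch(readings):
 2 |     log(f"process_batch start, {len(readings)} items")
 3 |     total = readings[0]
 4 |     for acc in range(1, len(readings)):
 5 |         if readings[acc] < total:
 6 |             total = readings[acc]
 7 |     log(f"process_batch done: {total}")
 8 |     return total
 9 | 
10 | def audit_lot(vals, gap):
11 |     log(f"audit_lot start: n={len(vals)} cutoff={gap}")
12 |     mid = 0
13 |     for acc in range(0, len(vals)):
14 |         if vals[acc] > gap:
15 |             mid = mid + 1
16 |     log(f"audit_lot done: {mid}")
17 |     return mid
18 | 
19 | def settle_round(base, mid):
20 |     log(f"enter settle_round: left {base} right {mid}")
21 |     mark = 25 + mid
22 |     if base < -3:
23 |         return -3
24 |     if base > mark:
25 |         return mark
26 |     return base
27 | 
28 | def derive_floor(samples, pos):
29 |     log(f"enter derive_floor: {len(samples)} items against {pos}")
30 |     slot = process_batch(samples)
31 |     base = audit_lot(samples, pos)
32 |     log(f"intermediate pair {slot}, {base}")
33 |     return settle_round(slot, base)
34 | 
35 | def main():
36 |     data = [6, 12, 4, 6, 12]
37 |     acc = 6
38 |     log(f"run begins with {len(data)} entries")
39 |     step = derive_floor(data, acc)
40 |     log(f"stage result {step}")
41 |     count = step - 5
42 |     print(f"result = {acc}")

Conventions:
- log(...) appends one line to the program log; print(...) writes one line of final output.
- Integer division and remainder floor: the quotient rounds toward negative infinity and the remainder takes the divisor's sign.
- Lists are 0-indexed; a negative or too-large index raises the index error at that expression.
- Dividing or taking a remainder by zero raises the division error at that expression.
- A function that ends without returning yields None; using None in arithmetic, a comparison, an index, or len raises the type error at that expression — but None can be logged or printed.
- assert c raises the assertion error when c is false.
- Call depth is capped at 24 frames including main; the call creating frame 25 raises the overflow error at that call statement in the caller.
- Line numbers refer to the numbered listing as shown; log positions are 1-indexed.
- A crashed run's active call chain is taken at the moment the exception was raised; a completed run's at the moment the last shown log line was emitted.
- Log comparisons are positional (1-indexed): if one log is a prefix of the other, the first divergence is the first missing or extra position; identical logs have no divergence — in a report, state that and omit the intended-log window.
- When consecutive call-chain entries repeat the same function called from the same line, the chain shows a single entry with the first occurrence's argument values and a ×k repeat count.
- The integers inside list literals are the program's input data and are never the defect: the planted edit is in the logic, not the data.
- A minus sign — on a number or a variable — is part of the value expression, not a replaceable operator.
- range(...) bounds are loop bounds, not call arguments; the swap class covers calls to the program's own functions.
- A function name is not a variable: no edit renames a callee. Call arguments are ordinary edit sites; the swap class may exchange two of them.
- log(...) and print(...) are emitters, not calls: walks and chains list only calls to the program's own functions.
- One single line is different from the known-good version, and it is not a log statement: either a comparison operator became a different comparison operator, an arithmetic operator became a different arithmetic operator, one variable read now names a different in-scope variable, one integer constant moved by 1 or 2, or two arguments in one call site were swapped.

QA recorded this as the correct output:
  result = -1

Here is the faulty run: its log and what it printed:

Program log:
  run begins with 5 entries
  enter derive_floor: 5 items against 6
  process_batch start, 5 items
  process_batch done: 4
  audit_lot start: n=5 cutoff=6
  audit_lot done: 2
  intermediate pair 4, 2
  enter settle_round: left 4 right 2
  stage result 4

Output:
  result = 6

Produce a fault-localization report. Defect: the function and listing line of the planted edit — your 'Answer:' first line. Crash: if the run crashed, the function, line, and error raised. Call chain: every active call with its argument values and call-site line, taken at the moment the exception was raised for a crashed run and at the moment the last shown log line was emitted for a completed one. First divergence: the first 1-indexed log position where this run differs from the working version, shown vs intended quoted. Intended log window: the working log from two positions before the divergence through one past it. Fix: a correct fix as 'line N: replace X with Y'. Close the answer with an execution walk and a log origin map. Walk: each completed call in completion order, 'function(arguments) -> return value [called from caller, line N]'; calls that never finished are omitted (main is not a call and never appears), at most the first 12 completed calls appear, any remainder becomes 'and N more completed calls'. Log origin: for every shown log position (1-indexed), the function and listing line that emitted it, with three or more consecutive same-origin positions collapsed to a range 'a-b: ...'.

Answer: the defect is in main at line 42.
Core observation: Nothing in the log betrays the bug — only the output does.
Call chain: main.
First divergence: none; the two logs match at every position.
Execution walk:
  process_batch([6, 12, 4, 6, 12]) -> 4  [called from derive_floor, line 30]
  audit_lot([6, 12, 4, 6, 12], 6) -> 2  [called from derive_floor, line 31]
  settle_round(4, 2) -> 4  [called from derive_floor, line 33]
  derive_floor([6, 12, 4, 6, 12], 6) -> 4  [called from main, line 39]
Log origins:
  1: logged in main at line 38
  2: logged in derive_floor at line 29
  3: logged in process_batch at line 2
  4: logged in process_batch at line 7
  5: logged in audit_lot at line 11
  6: logged in audit_lot at line 16
  7: logged in derive_floor at line 32
  8: logged in settle_round at line 20
  9: logged in main at line 40
A correct fix: line 42: replace `acc` with `count`.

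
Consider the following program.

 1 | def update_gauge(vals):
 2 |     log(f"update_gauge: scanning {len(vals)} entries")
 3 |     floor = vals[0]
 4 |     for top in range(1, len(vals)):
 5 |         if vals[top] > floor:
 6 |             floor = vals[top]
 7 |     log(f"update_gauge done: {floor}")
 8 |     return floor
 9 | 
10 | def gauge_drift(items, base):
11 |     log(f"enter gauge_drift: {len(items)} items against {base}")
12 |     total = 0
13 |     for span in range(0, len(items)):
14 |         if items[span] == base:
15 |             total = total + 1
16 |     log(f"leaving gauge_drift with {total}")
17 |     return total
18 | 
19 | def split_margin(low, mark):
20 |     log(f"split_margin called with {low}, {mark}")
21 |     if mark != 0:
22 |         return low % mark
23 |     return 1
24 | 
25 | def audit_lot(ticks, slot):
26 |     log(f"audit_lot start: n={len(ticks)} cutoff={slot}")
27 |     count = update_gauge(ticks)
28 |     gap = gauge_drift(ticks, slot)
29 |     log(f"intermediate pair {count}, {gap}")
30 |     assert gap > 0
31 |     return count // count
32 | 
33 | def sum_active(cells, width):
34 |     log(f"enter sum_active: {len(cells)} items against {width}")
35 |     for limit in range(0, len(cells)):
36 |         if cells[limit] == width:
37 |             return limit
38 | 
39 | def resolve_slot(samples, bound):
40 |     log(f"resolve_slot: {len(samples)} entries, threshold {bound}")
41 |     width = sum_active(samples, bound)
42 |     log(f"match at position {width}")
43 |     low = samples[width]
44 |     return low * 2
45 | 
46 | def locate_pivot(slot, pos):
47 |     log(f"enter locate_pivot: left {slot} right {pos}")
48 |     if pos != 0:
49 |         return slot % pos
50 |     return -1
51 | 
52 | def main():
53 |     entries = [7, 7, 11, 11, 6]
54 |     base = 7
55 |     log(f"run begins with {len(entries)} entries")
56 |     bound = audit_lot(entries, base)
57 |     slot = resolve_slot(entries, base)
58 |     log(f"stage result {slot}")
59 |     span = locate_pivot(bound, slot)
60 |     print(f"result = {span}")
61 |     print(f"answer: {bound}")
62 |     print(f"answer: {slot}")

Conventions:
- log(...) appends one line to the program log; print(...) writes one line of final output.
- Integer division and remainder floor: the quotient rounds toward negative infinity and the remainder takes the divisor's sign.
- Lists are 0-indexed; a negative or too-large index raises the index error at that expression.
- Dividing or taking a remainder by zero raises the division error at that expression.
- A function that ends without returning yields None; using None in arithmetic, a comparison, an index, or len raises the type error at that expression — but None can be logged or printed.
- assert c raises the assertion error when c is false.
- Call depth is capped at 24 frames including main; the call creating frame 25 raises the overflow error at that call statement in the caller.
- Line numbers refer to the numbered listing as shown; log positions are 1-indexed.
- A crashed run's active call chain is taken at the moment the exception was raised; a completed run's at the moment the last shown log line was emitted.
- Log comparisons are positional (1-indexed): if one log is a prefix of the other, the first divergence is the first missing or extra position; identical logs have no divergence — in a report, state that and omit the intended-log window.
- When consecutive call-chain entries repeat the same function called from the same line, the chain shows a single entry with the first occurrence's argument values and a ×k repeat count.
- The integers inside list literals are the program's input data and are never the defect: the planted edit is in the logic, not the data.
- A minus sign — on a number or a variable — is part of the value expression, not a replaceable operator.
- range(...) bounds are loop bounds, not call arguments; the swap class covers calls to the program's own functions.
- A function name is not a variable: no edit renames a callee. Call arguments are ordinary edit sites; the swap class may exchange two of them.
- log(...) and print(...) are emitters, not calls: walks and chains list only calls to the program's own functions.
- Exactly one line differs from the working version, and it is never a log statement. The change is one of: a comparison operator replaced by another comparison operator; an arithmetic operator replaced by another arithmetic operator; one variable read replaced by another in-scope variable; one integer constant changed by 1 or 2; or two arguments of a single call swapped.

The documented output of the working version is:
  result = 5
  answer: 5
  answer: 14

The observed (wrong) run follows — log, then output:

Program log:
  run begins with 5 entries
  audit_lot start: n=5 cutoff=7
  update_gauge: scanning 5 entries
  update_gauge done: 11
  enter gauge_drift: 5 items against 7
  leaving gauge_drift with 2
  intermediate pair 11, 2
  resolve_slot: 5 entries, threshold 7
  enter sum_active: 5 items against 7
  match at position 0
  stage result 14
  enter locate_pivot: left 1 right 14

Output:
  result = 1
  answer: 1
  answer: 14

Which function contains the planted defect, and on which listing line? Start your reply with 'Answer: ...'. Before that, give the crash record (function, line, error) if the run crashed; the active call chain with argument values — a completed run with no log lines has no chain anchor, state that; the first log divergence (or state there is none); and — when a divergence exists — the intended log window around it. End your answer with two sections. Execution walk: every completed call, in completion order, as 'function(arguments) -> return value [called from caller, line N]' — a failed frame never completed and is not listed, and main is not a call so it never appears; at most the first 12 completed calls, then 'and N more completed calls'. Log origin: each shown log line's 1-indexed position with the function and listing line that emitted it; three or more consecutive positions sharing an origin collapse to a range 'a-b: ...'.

Answer: the defect is in audit_lot at line 31.
Key fact: The earliest visible damage is log position 12 — 'enter locate_pivot: left 1 right 14' rather than the intended 'enter locate_pivot: left 5 right 14'.
Call chain: main -> locate_pivot(1, 14) (called at line 59).
First divergence: position 12; shown 'enter locate_pivot: left 1 right 14' vs intended 'enter locate_pivot: left 5 right 14'.
Intended log window:
  10: match at position 0
  11: stage result 14
  12: enter locate_pivot: left 5 right 14
Execution walk:
  update_gauge([7, 7, 11, 11, 6]) -> 11  [called from audit_lot, line 27]
  gauge_drift([7, 7, 11, 11, 6], 7) -> 2  [called from audit_lot, line 28]
  audit_lot([7, 7, 11, 11, 6], 7) -> 1  [called from main, line 56]
  sum_active([7, 7, 11, 11, 6], 7) -> 0  [called from resolve_slot, line 41]
  resolve_slot([7, 7, 11, 11, 6], 7) -> 14  [called from main, line 57]
  locate_pivot(1, 14) -> 1  [called from main, line 59]
Log origin:
  1: from main, line 55
  2: from audit_lot, line 26
  3: from update_gauge, line 2
  4: from update_gauge, line 7
  5: from gauge_drift, line 11
  6: from gauge_drift, line 16
  7: from audit_lot, line 29
  8: from resolve_slot, line 40
  9: from sum_active, line 34
  10: from resolve_slot, line 42
  11: from main, line 58
  12: from locate_pivot, line 47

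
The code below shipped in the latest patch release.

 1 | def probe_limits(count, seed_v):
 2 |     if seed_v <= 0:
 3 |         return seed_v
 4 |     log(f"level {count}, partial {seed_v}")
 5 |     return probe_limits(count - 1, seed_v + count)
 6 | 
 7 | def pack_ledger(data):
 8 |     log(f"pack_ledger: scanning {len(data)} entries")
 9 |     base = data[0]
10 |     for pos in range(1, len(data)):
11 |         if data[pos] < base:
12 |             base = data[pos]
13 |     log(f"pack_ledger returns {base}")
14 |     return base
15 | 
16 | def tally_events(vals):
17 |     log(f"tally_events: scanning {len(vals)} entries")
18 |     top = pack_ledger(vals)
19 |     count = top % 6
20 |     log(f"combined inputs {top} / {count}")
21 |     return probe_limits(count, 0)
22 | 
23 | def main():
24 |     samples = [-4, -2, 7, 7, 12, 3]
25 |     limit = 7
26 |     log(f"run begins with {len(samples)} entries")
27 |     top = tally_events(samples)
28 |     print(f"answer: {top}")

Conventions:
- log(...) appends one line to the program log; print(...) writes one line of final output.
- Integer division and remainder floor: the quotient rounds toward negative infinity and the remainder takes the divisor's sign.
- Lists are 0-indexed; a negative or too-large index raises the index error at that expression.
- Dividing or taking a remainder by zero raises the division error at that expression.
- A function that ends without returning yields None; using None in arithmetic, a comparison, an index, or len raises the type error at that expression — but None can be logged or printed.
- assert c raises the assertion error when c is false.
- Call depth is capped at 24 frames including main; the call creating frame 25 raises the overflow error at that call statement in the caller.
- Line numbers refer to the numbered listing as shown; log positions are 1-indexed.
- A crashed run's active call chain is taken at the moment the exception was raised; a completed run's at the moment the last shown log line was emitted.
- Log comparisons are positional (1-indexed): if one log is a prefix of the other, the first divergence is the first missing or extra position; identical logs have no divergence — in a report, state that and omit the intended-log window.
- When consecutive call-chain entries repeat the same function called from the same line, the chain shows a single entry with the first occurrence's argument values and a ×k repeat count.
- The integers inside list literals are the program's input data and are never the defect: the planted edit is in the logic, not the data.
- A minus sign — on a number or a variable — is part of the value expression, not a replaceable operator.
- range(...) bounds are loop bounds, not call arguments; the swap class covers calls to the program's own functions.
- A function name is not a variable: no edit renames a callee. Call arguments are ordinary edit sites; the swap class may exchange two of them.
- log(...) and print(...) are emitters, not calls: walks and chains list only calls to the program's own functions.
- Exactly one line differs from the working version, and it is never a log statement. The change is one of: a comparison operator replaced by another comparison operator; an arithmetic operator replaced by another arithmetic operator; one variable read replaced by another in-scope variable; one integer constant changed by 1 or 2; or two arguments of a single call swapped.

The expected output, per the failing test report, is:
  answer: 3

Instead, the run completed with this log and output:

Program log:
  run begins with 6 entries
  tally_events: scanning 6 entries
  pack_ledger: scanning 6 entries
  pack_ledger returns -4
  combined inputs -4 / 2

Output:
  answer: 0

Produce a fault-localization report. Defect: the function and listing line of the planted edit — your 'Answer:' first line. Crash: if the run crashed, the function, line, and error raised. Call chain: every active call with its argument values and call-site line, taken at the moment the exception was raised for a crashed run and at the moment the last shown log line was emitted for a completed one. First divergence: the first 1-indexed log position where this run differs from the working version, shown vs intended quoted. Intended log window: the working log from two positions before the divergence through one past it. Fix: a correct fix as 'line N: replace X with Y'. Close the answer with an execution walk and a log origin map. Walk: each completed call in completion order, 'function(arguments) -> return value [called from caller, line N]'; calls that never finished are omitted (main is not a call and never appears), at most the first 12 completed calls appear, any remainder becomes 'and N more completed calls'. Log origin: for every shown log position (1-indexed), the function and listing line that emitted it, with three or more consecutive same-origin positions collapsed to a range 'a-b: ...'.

Answer: the defect is in probe_limits at line 2.
Key observation: After 5 matching log lines the faulty run goes silent, while the working version continues with 'level 2, partial 0'.
Call chain: main -> tally_events([-4, -2, 7, 7, 12, 3]) (called at line 27).
First divergence: position 6; the shown log stops at 5 lines while the working version next logs 'level 2, partial 0'.
Intended log window:
  4: pack_ledger returns -4
  5: combined inputs -4 / 2
  6: level 2, partial 0
  7: level 1, partial 2
Execution walk:
  pack_ledger([-4, -2, 7, 7, 12, 3]) -> -4  [called from tally_events, line 18]
  probe_limits(2, 0) -> 0  [called from tally_events, line 21]
  tally_events([-4, -2, 7, 7, 12, 3]) -> 0  [called from main, line 27]
Log origins:
  1 — main, line 26
  2 — tally_events, line 17
  3 — pack_ledger, line 8
  4 — pack_ledger, line 13
  5 — tally_events, line 20
A correct fix: line 2: replace `seed_v` with `count`.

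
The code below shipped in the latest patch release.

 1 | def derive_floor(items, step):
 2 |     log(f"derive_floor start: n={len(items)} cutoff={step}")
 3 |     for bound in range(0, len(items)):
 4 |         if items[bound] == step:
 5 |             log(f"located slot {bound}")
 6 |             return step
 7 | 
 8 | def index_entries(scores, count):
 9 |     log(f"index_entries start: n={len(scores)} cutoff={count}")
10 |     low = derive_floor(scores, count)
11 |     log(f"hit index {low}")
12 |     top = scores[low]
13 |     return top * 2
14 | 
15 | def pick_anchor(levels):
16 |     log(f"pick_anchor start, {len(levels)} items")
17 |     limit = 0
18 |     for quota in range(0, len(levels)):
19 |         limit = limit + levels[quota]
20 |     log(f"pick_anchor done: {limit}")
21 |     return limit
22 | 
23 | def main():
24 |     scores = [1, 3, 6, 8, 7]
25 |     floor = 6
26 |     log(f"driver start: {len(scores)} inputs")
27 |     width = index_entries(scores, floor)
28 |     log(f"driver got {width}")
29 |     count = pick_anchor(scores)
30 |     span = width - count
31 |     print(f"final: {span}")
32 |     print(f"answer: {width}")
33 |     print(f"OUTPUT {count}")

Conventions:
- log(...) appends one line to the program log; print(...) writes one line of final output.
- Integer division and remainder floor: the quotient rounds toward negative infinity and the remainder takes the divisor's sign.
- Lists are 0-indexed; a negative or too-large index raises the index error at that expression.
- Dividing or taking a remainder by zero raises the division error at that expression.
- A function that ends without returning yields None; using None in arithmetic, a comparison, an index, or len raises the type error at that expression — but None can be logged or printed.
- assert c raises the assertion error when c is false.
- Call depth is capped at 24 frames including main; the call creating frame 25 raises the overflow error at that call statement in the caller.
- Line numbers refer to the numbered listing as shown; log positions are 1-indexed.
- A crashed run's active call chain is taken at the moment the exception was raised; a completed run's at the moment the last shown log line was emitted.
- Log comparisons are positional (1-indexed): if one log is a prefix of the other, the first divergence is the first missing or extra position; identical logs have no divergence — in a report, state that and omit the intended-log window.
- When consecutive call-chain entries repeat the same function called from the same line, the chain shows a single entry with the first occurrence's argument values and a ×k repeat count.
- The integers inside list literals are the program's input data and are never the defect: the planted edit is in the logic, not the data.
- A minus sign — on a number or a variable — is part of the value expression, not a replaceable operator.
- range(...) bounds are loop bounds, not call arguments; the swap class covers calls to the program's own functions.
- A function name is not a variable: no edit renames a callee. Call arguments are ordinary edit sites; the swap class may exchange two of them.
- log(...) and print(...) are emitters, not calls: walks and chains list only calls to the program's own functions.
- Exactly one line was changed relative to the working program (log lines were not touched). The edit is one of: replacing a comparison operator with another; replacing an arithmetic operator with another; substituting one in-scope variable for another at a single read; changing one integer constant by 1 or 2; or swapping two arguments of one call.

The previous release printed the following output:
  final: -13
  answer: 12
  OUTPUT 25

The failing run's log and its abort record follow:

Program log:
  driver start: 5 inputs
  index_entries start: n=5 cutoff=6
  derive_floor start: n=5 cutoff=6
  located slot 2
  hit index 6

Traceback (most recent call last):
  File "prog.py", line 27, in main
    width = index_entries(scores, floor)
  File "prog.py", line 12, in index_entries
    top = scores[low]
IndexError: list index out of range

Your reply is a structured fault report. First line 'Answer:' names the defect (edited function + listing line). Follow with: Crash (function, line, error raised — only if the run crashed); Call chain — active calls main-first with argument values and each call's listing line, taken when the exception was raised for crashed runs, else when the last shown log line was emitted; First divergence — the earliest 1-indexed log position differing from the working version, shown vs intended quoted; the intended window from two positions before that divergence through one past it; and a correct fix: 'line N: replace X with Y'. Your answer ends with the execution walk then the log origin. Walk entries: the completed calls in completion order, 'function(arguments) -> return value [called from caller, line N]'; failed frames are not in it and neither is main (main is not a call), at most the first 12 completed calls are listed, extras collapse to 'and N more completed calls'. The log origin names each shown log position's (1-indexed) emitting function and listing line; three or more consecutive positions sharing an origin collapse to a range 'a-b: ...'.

Answer: the defect is in derive_floor at line 6.
Key observation: The log first diverges at position 5: the faulty run prints 'hit index 6' where the working version prints 'hit index 2'.
Crash: index_entries, line 12, IndexError.
Call chain: main -> index_entries([1, 3, 6, 8, 7], 6) (called at line 27).
First divergence: position 5; shown 'hit index 6' vs intended 'hit index 2'.
Intended log window:
  3: derive_floor start: n=5 cutoff=6
  4: located slot 2
  5: hit index 2
  6: driver got 12
Execution walk:
  derive_floor([1, 3, 6, 8, 7], 6) -> 6  [called from index_entries, line 10]
Log origin:
  1: logged in main at line 26
  2: logged in index_entries at line 9
  3: logged in derive_floor at line 2
  4: logged in derive_floor at line 5
  5: logged in index_entries at line 11
A correct fix: line 6: replace `step` with `bound`.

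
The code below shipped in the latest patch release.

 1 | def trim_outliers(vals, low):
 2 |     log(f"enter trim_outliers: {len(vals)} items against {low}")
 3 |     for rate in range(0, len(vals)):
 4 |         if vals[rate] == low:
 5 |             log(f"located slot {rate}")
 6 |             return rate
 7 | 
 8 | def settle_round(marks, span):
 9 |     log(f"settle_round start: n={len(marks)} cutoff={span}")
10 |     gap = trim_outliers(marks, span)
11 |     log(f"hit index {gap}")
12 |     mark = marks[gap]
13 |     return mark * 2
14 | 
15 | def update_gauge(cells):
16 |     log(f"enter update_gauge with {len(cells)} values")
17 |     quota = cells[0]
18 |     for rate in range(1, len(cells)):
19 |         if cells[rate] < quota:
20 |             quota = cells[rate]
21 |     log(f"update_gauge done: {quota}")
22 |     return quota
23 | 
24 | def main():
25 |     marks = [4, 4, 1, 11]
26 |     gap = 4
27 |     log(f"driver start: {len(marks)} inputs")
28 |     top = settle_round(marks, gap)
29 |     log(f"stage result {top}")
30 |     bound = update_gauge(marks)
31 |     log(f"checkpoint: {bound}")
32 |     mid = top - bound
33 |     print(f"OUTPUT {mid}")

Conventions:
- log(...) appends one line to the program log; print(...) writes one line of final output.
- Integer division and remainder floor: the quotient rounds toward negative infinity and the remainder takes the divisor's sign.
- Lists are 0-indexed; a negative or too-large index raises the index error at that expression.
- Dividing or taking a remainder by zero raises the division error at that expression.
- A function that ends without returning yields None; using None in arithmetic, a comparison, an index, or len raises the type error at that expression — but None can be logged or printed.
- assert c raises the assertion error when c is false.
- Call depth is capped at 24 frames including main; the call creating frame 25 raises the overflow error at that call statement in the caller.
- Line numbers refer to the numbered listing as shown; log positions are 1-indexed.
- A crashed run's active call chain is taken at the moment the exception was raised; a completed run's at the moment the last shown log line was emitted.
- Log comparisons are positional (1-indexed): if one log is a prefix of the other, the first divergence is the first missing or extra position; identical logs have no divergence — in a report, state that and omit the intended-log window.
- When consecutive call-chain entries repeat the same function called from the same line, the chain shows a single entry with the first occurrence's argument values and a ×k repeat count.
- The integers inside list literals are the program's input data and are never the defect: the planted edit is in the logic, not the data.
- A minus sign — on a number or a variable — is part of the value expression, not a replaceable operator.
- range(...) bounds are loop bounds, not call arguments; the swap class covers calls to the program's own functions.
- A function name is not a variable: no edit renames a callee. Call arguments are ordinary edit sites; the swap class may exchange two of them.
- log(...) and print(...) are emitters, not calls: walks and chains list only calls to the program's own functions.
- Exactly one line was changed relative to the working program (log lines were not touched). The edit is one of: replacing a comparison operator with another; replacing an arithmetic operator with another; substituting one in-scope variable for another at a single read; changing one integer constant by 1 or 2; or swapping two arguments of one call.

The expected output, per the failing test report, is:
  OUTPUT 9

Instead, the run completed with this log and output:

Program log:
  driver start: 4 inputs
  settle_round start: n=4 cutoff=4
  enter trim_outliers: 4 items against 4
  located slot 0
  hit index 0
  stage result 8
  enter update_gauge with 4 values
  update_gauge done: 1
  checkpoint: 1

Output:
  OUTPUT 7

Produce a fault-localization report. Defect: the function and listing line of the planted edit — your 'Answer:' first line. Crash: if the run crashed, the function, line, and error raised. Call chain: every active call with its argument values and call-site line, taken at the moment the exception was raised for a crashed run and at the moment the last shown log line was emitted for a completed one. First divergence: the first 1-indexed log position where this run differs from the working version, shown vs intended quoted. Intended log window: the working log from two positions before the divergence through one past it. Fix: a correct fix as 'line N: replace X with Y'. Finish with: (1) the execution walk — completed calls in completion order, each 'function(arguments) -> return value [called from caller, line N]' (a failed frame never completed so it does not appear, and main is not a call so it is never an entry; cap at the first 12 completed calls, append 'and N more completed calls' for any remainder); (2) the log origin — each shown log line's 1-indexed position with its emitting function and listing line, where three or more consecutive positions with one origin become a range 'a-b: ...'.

Answer: the defect is in main at line 32.
Key observation: Every logged value matches the working version; the printed result is what differs.
Call chain: main.
First divergence: none; the two logs match at every position.
Execution walk:
  trim_outliers([4, 4, 1, 11], 4) -> 0  [called from settle_round, line 10]
  settle_round([4, 4, 1, 11], 4) -> 8  [called from main, line 28]
  update_gauge([4, 4, 1, 11]) -> 1  [called from main, line 30]
Log line origins:
  1: logged in main at line 27
  2: logged in settle_round at line 9
  3: logged in trim_outliers at line 2
  4: logged in trim_outliers at line 5
  5: logged in settle_round at line 11
  6: logged in main at line 29
  7: logged in update_gauge at line 16
  8: logged in update_gauge at line 21
  9: logged in main at line 31
A correct fix: line 32: replace `-` with `+`.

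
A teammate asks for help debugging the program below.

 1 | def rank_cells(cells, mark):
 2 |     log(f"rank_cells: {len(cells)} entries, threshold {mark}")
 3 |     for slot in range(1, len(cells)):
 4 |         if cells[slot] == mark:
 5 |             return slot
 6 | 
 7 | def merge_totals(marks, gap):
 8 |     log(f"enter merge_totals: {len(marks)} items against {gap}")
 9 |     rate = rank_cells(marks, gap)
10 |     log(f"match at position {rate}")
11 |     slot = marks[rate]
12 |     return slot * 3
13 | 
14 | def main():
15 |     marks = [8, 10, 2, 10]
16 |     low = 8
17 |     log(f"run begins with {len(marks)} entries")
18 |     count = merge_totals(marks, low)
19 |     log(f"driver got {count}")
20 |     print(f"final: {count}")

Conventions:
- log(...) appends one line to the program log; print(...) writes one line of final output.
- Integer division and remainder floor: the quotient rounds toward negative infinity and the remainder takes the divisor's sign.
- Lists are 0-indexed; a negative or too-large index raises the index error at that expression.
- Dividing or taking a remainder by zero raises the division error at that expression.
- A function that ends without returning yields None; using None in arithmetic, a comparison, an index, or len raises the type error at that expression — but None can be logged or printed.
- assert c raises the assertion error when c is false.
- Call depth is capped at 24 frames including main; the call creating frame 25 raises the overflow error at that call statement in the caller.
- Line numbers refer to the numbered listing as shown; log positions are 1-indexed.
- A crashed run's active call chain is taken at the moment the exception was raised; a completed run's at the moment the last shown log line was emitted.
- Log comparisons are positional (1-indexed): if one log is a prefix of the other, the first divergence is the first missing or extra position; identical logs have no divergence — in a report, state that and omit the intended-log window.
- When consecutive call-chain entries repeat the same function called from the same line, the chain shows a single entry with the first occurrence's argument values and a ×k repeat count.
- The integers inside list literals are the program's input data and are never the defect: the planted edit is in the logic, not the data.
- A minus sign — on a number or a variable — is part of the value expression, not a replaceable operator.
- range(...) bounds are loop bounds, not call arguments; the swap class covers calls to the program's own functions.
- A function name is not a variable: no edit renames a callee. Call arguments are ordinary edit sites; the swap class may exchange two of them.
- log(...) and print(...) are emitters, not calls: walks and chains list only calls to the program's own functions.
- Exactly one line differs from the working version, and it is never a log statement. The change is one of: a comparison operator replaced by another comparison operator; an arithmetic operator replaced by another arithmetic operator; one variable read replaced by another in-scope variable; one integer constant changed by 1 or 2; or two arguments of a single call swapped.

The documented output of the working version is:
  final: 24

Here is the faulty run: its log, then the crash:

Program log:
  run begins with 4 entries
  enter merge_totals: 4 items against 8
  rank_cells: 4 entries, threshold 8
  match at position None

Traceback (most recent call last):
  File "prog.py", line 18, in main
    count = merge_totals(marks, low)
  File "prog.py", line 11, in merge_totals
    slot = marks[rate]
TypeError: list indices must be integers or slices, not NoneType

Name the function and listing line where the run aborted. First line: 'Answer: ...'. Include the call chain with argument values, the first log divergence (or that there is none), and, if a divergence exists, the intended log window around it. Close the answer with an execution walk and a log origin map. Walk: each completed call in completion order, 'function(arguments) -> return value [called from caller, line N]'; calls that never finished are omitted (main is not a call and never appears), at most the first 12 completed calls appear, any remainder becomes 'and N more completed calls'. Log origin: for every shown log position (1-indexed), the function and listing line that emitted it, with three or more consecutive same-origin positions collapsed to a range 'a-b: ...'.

Answer: the error was raised in merge_totals, line 11.
Key fact: The earliest visible damage is log position 4 — 'match at position None' rather than the intended 'match at position 0'.
Call chain: main -> merge_totals([8, 10, 2, 10], 8) (called at line 18).
First divergence: at position 4 the run shows 'match at position None' where the working version logs 'match at position 0'.
Intended log window:
  2: enter merge_totals: 4 items against 8
  3: rank_cells: 4 entries, threshold 8
  4: match at position 0
  5: driver got 24
Execution walk:
  rank_cells([8, 10, 2, 10], 8) -> None  [called from merge_totals, line 9]
Log origin:
  1: logged in main at line 17
  2: logged in merge_totals at line 8
  3: logged in rank_cells at line 2
  4: logged in merge_totals at line 10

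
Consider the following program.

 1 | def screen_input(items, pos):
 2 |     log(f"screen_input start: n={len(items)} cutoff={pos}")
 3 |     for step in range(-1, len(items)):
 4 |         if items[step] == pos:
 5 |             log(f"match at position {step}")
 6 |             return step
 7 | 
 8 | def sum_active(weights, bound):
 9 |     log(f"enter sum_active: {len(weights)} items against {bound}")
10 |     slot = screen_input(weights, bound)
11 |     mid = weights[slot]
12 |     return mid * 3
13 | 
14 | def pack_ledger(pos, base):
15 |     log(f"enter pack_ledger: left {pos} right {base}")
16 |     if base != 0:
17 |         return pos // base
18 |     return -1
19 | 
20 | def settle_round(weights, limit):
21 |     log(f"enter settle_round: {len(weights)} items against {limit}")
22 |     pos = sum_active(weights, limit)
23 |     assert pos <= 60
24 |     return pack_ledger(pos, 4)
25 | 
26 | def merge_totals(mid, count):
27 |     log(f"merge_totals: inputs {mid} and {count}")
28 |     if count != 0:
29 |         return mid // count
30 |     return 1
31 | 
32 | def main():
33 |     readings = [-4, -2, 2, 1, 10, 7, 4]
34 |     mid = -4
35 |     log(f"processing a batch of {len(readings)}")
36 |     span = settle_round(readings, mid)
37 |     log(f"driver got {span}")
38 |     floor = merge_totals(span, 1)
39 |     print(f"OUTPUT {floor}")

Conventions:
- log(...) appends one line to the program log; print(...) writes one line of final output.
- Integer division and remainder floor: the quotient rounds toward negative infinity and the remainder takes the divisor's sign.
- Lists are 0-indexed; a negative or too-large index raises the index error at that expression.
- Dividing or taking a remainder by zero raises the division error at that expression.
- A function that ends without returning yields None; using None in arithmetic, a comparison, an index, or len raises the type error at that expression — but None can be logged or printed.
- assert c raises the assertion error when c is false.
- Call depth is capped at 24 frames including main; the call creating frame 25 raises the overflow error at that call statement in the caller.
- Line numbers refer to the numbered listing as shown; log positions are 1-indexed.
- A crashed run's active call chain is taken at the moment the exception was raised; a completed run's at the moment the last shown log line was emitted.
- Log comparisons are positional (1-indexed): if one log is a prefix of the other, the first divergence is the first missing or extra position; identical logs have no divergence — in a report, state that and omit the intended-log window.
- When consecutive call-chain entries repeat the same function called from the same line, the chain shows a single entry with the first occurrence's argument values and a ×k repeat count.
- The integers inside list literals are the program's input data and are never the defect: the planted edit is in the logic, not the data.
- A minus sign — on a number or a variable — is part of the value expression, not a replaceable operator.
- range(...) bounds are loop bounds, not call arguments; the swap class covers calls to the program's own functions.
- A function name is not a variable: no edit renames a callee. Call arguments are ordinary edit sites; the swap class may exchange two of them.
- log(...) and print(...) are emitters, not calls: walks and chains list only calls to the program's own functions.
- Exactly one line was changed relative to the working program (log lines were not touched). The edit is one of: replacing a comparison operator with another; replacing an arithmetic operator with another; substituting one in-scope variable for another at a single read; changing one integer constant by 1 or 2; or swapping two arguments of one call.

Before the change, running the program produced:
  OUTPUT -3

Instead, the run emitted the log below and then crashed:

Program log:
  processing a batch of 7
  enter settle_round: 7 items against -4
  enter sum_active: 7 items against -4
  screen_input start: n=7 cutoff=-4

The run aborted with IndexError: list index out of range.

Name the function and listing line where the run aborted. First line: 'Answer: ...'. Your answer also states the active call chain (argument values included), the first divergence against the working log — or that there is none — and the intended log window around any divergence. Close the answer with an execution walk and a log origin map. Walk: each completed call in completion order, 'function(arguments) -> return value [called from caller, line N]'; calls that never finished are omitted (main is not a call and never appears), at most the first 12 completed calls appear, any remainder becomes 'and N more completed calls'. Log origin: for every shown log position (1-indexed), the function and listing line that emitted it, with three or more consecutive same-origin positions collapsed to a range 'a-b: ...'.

Answer: the error was raised in screen_input, line 4.
The tell: After 4 matching log lines the faulty run goes silent, while the working version continues with 'match at position 0'.
Call chain: main -> settle_round([-4, -2, 2, 1, 10, 7, 4], -4) (called at line 36) -> sum_active([-4, -2, 2, 1, 10, 7, 4], -4) (called at line 22) -> screen_input([-4, -2, 2, 1, 10, 7, 4], -4) (called at line 10).
First divergence: position 5; the shown log stops at 4 lines while the working version next logs 'match at position 0'.
Intended log window:
  3: enter sum_active: 7 items against -4
  4: screen_input start: n=7 cutoff=-4
  5: match at position 0
  6: enter pack_ledger: left -12 right 4
Execution walk:
  (no call completed)
Log line origins:
  1: logged in main at line 35
  2: logged in settle_round at line 21
  3: logged in sum_active at line 9
  4: logged in screen_input at line 2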